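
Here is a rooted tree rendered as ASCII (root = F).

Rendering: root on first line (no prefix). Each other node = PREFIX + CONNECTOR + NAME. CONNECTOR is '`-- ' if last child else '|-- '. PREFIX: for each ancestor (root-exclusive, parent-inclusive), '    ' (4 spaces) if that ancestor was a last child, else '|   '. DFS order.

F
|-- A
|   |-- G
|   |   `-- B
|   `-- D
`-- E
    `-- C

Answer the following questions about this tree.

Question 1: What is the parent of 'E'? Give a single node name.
Answer: F

Derivation:
Scan adjacency: E appears as child of F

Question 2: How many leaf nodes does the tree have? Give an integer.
Leaves (nodes with no children): B, C, D

Answer: 3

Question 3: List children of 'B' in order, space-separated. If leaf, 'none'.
Answer: none

Derivation:
Node B's children (from adjacency): (leaf)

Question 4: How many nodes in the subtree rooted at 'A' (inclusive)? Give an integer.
Subtree rooted at A contains: A, B, D, G
Count = 4

Answer: 4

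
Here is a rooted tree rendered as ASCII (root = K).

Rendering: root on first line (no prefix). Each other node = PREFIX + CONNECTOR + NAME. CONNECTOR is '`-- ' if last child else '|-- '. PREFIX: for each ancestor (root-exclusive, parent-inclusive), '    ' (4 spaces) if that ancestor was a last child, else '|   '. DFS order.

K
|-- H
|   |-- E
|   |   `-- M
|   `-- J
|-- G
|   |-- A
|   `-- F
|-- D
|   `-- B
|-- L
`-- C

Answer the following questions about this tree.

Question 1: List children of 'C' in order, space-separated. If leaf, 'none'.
Node C's children (from adjacency): (leaf)

Answer: none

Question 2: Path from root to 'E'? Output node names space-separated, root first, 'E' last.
Walk down from root: K -> H -> E

Answer: K H E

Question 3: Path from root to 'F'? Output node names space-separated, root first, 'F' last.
Answer: K G F

Derivation:
Walk down from root: K -> G -> F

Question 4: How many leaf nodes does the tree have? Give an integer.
Leaves (nodes with no children): A, B, C, F, J, L, M

Answer: 7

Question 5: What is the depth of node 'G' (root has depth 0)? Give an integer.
Path from root to G: K -> G
Depth = number of edges = 1

Answer: 1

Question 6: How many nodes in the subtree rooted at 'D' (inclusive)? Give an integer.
Answer: 2

Derivation:
Subtree rooted at D contains: B, D
Count = 2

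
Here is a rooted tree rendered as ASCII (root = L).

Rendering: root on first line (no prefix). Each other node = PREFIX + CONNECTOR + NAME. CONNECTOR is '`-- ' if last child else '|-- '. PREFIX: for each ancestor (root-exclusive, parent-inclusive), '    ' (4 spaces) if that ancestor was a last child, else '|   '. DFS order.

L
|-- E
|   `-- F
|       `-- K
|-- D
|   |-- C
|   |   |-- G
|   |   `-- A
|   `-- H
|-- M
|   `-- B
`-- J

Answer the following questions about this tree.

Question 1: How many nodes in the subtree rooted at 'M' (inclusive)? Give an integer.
Subtree rooted at M contains: B, M
Count = 2

Answer: 2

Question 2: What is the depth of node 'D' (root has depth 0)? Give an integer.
Path from root to D: L -> D
Depth = number of edges = 1

Answer: 1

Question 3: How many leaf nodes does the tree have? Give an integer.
Answer: 6

Derivation:
Leaves (nodes with no children): A, B, G, H, J, K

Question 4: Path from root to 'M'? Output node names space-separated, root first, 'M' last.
Walk down from root: L -> M

Answer: L M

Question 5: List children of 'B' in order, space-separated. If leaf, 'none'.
Node B's children (from adjacency): (leaf)

Answer: none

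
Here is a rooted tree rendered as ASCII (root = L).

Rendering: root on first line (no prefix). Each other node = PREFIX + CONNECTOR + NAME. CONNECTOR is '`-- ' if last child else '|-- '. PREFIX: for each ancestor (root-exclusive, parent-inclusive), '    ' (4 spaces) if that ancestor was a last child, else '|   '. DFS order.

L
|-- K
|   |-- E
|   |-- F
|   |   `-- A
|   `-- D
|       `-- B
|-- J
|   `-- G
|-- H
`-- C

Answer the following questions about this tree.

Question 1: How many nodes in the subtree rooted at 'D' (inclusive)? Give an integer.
Answer: 2

Derivation:
Subtree rooted at D contains: B, D
Count = 2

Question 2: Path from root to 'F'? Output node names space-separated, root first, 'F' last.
Walk down from root: L -> K -> F

Answer: L K F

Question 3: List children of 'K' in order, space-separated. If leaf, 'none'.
Answer: E F D

Derivation:
Node K's children (from adjacency): E, F, D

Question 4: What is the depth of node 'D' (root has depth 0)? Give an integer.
Answer: 2

Derivation:
Path from root to D: L -> K -> D
Depth = number of edges = 2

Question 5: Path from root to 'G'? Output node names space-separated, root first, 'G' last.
Answer: L J G

Derivation:
Walk down from root: L -> J -> G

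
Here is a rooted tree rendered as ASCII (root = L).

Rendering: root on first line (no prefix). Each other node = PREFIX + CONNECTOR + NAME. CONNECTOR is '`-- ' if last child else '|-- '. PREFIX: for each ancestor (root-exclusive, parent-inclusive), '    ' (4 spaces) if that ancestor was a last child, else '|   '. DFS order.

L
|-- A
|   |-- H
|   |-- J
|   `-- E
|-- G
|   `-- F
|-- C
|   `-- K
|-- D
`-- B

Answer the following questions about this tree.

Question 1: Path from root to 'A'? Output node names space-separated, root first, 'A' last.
Answer: L A

Derivation:
Walk down from root: L -> A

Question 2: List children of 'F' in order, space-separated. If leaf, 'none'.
Answer: none

Derivation:
Node F's children (from adjacency): (leaf)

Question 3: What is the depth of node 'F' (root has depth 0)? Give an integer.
Path from root to F: L -> G -> F
Depth = number of edges = 2

Answer: 2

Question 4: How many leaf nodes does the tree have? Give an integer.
Answer: 7

Derivation:
Leaves (nodes with no children): B, D, E, F, H, J, K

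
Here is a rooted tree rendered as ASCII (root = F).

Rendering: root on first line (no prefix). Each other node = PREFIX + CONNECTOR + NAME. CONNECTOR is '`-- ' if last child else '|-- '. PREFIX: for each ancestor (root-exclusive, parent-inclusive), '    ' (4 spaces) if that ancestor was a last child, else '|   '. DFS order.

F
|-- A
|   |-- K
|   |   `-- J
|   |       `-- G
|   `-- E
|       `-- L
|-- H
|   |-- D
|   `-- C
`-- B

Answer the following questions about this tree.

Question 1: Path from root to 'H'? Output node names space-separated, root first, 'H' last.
Answer: F H

Derivation:
Walk down from root: F -> H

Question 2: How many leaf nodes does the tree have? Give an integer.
Answer: 5

Derivation:
Leaves (nodes with no children): B, C, D, G, L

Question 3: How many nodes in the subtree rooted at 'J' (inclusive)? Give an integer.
Answer: 2

Derivation:
Subtree rooted at J contains: G, J
Count = 2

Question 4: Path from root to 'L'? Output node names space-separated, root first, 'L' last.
Answer: F A E L

Derivation:
Walk down from root: F -> A -> E -> L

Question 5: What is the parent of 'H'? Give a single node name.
Scan adjacency: H appears as child of F

Answer: F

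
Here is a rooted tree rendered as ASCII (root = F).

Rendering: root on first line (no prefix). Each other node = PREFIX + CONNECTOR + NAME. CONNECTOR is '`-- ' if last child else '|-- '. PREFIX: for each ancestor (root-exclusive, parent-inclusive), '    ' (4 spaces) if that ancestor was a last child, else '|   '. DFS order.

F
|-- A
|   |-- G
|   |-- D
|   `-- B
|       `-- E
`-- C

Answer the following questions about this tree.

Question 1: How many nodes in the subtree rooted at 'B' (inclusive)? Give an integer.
Subtree rooted at B contains: B, E
Count = 2

Answer: 2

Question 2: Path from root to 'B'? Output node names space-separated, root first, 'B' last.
Answer: F A B

Derivation:
Walk down from root: F -> A -> B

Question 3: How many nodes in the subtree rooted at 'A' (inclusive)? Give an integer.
Subtree rooted at A contains: A, B, D, E, G
Count = 5

Answer: 5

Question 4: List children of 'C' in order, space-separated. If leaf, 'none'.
Answer: none

Derivation:
Node C's children (from adjacency): (leaf)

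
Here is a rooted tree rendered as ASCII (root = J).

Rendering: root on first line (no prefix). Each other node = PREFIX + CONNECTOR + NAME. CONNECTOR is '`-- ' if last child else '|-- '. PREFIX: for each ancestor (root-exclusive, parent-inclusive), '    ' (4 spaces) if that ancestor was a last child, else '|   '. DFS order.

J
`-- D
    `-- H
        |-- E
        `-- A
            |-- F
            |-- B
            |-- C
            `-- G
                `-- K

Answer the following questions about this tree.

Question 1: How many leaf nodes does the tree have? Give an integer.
Leaves (nodes with no children): B, C, E, F, K

Answer: 5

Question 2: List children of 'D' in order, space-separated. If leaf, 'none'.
Answer: H

Derivation:
Node D's children (from adjacency): H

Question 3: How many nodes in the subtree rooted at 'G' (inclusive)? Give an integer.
Answer: 2

Derivation:
Subtree rooted at G contains: G, K
Count = 2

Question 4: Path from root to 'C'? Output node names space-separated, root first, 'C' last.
Walk down from root: J -> D -> H -> A -> C

Answer: J D H A C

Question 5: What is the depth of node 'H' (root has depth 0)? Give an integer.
Answer: 2

Derivation:
Path from root to H: J -> D -> H
Depth = number of edges = 2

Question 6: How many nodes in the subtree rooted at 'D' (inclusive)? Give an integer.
Answer: 9

Derivation:
Subtree rooted at D contains: A, B, C, D, E, F, G, H, K
Count = 9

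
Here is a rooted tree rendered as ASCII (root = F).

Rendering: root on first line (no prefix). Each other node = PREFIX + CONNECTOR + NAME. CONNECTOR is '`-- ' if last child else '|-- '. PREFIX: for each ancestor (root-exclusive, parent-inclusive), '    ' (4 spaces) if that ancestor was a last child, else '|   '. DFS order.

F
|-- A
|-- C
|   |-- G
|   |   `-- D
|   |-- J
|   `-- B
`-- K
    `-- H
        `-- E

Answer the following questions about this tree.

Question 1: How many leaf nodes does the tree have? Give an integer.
Answer: 5

Derivation:
Leaves (nodes with no children): A, B, D, E, J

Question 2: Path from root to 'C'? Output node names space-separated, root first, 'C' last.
Walk down from root: F -> C

Answer: F C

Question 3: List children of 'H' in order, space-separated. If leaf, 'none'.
Answer: E

Derivation:
Node H's children (from adjacency): E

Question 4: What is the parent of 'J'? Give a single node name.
Answer: C

Derivation:
Scan adjacency: J appears as child of C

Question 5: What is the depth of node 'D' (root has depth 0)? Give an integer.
Path from root to D: F -> C -> G -> D
Depth = number of edges = 3

Answer: 3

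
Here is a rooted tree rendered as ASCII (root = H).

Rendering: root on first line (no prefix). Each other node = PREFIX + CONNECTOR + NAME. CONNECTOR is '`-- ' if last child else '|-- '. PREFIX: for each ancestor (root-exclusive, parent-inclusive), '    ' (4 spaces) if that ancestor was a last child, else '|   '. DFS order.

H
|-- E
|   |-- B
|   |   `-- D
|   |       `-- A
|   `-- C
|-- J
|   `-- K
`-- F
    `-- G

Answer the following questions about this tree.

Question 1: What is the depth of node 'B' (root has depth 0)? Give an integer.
Path from root to B: H -> E -> B
Depth = number of edges = 2

Answer: 2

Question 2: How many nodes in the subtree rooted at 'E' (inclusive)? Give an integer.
Answer: 5

Derivation:
Subtree rooted at E contains: A, B, C, D, E
Count = 5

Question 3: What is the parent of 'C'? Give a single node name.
Answer: E

Derivation:
Scan adjacency: C appears as child of E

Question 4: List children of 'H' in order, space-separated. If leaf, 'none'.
Answer: E J F

Derivation:
Node H's children (from adjacency): E, J, F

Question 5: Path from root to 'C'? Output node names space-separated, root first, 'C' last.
Walk down from root: H -> E -> C

Answer: H E C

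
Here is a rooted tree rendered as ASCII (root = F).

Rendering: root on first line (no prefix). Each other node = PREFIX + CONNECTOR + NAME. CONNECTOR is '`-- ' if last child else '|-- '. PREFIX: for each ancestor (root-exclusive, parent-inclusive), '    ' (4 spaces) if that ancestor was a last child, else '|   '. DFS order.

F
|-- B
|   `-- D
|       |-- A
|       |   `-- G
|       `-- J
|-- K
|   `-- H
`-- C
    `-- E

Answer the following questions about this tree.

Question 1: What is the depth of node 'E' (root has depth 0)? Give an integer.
Answer: 2

Derivation:
Path from root to E: F -> C -> E
Depth = number of edges = 2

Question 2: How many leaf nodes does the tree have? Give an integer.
Answer: 4

Derivation:
Leaves (nodes with no children): E, G, H, J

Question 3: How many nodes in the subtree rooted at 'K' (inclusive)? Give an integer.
Answer: 2

Derivation:
Subtree rooted at K contains: H, K
Count = 2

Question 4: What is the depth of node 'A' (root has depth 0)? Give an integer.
Answer: 3

Derivation:
Path from root to A: F -> B -> D -> A
Depth = number of edges = 3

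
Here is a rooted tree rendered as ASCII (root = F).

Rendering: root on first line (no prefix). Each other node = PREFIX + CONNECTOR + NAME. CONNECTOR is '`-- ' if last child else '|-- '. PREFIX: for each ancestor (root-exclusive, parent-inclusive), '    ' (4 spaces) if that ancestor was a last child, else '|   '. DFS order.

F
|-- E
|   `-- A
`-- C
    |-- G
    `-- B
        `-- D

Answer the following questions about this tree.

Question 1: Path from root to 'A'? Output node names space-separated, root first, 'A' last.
Walk down from root: F -> E -> A

Answer: F E A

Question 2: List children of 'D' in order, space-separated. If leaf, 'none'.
Answer: none

Derivation:
Node D's children (from adjacency): (leaf)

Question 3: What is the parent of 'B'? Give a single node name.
Answer: C

Derivation:
Scan adjacency: B appears as child of C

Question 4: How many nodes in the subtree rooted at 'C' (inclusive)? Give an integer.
Subtree rooted at C contains: B, C, D, G
Count = 4

Answer: 4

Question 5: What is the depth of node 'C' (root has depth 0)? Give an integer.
Path from root to C: F -> C
Depth = number of edges = 1

Answer: 1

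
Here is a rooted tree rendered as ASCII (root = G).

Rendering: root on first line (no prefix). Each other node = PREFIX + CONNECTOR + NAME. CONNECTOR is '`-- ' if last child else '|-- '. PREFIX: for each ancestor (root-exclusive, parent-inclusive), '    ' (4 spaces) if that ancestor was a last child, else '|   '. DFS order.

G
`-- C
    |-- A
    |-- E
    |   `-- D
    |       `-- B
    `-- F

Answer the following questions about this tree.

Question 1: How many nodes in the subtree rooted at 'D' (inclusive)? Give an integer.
Answer: 2

Derivation:
Subtree rooted at D contains: B, D
Count = 2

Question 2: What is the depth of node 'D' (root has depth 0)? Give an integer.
Path from root to D: G -> C -> E -> D
Depth = number of edges = 3

Answer: 3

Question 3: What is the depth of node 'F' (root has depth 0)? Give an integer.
Path from root to F: G -> C -> F
Depth = number of edges = 2

Answer: 2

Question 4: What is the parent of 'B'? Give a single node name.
Answer: D

Derivation:
Scan adjacency: B appears as child of D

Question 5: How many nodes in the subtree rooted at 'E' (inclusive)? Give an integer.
Subtree rooted at E contains: B, D, E
Count = 3

Answer: 3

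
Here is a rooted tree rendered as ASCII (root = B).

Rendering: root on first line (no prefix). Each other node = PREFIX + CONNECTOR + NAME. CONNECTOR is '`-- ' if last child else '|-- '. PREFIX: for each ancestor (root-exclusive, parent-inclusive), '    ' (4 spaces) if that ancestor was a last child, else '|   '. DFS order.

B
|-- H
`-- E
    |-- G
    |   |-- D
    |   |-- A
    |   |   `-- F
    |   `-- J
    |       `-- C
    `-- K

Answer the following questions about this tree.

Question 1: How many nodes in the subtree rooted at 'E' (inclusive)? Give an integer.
Answer: 8

Derivation:
Subtree rooted at E contains: A, C, D, E, F, G, J, K
Count = 8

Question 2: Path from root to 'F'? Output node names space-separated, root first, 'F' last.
Answer: B E G A F

Derivation:
Walk down from root: B -> E -> G -> A -> F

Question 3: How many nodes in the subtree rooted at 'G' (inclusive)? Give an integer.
Subtree rooted at G contains: A, C, D, F, G, J
Count = 6

Answer: 6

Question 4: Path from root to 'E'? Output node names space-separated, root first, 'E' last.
Walk down from root: B -> E

Answer: B E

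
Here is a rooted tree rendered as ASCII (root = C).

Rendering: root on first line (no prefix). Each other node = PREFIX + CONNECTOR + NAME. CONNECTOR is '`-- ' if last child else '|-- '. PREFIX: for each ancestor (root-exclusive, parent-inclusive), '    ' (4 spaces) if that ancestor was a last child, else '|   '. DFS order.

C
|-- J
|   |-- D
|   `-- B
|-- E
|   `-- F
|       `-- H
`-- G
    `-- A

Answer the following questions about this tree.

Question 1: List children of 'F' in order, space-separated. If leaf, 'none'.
Answer: H

Derivation:
Node F's children (from adjacency): H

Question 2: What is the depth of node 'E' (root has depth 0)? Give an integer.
Path from root to E: C -> E
Depth = number of edges = 1

Answer: 1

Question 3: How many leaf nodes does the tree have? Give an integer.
Answer: 4

Derivation:
Leaves (nodes with no children): A, B, D, H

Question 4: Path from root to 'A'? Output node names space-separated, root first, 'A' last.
Walk down from root: C -> G -> A

Answer: C G A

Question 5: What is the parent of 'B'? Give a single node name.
Scan adjacency: B appears as child of J

Answer: J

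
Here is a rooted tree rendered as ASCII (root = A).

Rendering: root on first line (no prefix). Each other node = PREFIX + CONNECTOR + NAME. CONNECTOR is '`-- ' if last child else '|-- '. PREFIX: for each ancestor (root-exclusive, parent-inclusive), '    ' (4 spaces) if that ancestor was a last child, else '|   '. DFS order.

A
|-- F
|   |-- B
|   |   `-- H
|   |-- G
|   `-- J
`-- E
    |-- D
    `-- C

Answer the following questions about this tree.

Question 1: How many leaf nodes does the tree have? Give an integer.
Answer: 5

Derivation:
Leaves (nodes with no children): C, D, G, H, J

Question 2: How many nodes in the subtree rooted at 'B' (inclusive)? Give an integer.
Subtree rooted at B contains: B, H
Count = 2

Answer: 2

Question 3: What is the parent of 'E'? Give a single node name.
Scan adjacency: E appears as child of A

Answer: A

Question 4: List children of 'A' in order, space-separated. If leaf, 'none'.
Answer: F E

Derivation:
Node A's children (from adjacency): F, E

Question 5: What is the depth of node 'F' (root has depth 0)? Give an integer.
Answer: 1

Derivation:
Path from root to F: A -> F
Depth = number of edges = 1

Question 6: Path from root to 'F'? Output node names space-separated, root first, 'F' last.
Answer: A F

Derivation:
Walk down from root: A -> F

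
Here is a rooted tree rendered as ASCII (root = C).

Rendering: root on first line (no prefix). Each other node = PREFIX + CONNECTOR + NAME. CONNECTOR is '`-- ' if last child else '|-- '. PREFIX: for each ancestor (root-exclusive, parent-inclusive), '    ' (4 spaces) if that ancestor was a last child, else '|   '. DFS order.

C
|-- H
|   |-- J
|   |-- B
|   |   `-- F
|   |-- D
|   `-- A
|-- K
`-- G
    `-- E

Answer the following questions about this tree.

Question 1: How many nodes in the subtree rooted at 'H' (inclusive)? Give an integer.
Subtree rooted at H contains: A, B, D, F, H, J
Count = 6

Answer: 6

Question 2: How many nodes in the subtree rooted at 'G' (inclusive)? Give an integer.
Answer: 2

Derivation:
Subtree rooted at G contains: E, G
Count = 2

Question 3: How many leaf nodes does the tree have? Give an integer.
Leaves (nodes with no children): A, D, E, F, J, K

Answer: 6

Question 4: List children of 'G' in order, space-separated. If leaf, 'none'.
Answer: E

Derivation:
Node G's children (from adjacency): E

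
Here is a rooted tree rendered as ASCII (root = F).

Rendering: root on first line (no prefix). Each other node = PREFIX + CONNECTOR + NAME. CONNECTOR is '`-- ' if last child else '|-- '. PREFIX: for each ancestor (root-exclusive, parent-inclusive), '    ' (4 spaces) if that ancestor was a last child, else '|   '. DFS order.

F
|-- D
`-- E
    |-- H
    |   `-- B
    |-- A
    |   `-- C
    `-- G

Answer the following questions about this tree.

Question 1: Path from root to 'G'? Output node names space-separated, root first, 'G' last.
Walk down from root: F -> E -> G

Answer: F E G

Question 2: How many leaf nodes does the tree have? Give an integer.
Leaves (nodes with no children): B, C, D, G

Answer: 4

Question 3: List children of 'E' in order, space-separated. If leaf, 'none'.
Answer: H A G

Derivation:
Node E's children (from adjacency): H, A, G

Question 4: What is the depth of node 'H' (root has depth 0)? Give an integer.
Path from root to H: F -> E -> H
Depth = number of edges = 2

Answer: 2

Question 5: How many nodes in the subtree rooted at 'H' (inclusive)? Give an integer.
Answer: 2

Derivation:
Subtree rooted at H contains: B, H
Count = 2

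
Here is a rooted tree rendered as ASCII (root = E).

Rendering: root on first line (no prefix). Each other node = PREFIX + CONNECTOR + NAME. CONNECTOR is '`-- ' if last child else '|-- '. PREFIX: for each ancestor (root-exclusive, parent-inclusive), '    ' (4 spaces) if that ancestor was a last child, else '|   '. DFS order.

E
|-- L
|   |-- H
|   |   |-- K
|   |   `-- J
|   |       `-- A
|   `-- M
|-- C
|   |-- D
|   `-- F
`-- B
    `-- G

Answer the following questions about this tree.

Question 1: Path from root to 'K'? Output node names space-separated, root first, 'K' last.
Answer: E L H K

Derivation:
Walk down from root: E -> L -> H -> K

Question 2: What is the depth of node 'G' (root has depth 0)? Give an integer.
Path from root to G: E -> B -> G
Depth = number of edges = 2

Answer: 2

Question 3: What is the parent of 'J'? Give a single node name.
Scan adjacency: J appears as child of H

Answer: H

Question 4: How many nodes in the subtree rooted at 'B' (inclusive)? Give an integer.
Subtree rooted at B contains: B, G
Count = 2

Answer: 2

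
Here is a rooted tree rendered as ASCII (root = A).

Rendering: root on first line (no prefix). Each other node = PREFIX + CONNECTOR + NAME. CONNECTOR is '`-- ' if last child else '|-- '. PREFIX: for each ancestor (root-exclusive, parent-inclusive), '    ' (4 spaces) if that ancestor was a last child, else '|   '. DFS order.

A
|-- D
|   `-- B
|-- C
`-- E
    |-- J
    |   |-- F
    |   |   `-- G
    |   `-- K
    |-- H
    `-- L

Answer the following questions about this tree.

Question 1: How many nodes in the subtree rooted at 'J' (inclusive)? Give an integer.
Answer: 4

Derivation:
Subtree rooted at J contains: F, G, J, K
Count = 4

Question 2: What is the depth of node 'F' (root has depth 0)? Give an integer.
Path from root to F: A -> E -> J -> F
Depth = number of edges = 3

Answer: 3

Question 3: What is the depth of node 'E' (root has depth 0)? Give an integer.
Answer: 1

Derivation:
Path from root to E: A -> E
Depth = number of edges = 1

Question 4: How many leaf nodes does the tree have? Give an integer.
Leaves (nodes with no children): B, C, G, H, K, L

Answer: 6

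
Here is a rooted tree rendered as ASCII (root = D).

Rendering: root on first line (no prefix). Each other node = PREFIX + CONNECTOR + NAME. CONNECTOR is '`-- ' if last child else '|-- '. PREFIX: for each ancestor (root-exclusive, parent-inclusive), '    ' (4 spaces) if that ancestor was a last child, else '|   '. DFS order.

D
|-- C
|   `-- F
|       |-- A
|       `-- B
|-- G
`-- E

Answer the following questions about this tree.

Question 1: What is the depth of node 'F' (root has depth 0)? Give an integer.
Answer: 2

Derivation:
Path from root to F: D -> C -> F
Depth = number of edges = 2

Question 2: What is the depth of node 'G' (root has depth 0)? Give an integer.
Answer: 1

Derivation:
Path from root to G: D -> G
Depth = number of edges = 1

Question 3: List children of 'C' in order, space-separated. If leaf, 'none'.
Node C's children (from adjacency): F

Answer: F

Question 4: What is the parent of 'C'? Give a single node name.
Answer: D

Derivation:
Scan adjacency: C appears as child of D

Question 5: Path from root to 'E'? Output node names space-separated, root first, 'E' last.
Walk down from root: D -> E

Answer: D E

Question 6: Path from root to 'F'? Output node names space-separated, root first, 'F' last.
Answer: D C F

Derivation:
Walk down from root: D -> C -> F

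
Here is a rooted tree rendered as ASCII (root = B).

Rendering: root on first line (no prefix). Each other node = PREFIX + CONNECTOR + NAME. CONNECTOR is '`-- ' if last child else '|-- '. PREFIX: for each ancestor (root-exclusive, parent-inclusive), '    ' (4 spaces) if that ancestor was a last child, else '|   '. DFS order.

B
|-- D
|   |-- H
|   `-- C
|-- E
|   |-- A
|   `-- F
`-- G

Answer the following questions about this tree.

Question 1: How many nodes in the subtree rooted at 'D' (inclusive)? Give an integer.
Subtree rooted at D contains: C, D, H
Count = 3

Answer: 3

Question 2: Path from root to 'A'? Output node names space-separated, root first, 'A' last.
Answer: B E A

Derivation:
Walk down from root: B -> E -> A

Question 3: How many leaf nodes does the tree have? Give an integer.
Answer: 5

Derivation:
Leaves (nodes with no children): A, C, F, G, H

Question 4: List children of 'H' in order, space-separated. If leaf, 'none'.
Node H's children (from adjacency): (leaf)

Answer: none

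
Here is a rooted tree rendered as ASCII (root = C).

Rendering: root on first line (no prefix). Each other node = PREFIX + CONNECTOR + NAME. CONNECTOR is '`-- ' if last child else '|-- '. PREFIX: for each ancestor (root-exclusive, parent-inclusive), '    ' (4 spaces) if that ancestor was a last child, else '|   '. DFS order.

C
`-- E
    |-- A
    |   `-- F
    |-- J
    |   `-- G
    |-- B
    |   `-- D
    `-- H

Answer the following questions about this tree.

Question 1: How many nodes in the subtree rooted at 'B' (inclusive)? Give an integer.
Subtree rooted at B contains: B, D
Count = 2

Answer: 2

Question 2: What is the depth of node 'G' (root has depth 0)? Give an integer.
Answer: 3

Derivation:
Path from root to G: C -> E -> J -> G
Depth = number of edges = 3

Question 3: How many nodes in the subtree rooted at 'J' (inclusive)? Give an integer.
Answer: 2

Derivation:
Subtree rooted at J contains: G, J
Count = 2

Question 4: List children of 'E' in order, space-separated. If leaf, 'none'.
Node E's children (from adjacency): A, J, B, H

Answer: A J B H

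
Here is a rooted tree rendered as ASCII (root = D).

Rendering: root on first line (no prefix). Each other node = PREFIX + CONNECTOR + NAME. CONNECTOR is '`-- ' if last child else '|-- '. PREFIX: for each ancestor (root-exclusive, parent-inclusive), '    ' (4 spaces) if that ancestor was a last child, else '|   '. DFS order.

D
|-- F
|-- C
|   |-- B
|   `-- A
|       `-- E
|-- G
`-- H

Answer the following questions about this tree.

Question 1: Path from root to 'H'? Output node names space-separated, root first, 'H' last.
Answer: D H

Derivation:
Walk down from root: D -> H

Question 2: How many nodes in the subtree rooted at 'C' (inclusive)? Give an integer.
Answer: 4

Derivation:
Subtree rooted at C contains: A, B, C, E
Count = 4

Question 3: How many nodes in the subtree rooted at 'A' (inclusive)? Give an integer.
Subtree rooted at A contains: A, E
Count = 2

Answer: 2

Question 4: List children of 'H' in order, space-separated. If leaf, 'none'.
Answer: none

Derivation:
Node H's children (from adjacency): (leaf)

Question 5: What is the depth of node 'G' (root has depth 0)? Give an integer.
Answer: 1

Derivation:
Path from root to G: D -> G
Depth = number of edges = 1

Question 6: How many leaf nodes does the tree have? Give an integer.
Leaves (nodes with no children): B, E, F, G, H

Answer: 5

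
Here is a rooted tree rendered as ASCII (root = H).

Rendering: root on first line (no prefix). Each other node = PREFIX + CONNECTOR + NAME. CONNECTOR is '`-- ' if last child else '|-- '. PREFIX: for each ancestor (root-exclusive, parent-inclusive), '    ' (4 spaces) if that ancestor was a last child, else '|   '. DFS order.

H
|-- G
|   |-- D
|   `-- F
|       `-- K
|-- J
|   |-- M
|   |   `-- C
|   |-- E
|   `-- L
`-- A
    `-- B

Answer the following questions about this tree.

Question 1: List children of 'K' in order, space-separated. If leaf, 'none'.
Node K's children (from adjacency): (leaf)

Answer: none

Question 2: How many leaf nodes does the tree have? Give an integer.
Answer: 6

Derivation:
Leaves (nodes with no children): B, C, D, E, K, L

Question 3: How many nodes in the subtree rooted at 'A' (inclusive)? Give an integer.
Answer: 2

Derivation:
Subtree rooted at A contains: A, B
Count = 2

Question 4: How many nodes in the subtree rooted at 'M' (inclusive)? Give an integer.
Subtree rooted at M contains: C, M
Count = 2

Answer: 2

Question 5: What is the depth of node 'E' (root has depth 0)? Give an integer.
Path from root to E: H -> J -> E
Depth = number of edges = 2

Answer: 2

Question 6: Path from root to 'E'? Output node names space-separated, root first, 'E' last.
Answer: H J E

Derivation:
Walk down from root: H -> J -> E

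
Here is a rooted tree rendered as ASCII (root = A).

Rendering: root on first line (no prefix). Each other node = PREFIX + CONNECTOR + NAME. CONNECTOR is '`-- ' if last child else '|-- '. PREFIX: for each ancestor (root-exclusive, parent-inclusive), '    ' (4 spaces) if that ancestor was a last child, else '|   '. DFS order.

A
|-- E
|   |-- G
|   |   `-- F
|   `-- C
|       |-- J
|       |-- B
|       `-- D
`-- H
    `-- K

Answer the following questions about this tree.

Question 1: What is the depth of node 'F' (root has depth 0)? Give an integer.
Path from root to F: A -> E -> G -> F
Depth = number of edges = 3

Answer: 3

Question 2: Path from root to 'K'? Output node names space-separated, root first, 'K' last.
Answer: A H K

Derivation:
Walk down from root: A -> H -> K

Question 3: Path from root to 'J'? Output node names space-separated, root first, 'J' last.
Walk down from root: A -> E -> C -> J

Answer: A E C J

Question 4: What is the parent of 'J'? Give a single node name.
Answer: C

Derivation:
Scan adjacency: J appears as child of C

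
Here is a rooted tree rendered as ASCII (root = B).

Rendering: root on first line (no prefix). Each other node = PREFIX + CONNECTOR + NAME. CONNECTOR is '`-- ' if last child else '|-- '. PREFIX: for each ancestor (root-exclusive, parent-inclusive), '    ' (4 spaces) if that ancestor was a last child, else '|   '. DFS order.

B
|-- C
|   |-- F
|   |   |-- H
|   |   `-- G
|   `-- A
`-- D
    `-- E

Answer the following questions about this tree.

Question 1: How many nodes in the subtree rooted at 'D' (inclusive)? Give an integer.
Subtree rooted at D contains: D, E
Count = 2

Answer: 2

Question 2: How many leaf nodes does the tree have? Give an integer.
Leaves (nodes with no children): A, E, G, H

Answer: 4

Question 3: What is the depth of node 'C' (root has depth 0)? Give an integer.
Answer: 1

Derivation:
Path from root to C: B -> C
Depth = number of edges = 1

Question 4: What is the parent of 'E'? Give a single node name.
Answer: D

Derivation:
Scan adjacency: E appears as child of D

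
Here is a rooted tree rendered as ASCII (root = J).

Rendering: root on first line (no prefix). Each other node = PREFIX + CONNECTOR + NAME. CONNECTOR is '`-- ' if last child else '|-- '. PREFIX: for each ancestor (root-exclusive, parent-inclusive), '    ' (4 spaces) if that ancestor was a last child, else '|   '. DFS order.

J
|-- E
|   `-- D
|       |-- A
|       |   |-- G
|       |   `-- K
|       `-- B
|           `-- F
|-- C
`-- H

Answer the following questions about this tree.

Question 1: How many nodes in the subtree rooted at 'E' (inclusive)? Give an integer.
Answer: 7

Derivation:
Subtree rooted at E contains: A, B, D, E, F, G, K
Count = 7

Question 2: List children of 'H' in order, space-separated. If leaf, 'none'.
Node H's children (from adjacency): (leaf)

Answer: none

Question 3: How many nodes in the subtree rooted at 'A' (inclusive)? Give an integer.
Answer: 3

Derivation:
Subtree rooted at A contains: A, G, K
Count = 3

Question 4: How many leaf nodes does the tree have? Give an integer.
Leaves (nodes with no children): C, F, G, H, K

Answer: 5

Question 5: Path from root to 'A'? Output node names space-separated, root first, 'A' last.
Walk down from root: J -> E -> D -> A

Answer: J E D A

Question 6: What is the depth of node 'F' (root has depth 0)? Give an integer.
Answer: 4

Derivation:
Path from root to F: J -> E -> D -> B -> F
Depth = number of edges = 4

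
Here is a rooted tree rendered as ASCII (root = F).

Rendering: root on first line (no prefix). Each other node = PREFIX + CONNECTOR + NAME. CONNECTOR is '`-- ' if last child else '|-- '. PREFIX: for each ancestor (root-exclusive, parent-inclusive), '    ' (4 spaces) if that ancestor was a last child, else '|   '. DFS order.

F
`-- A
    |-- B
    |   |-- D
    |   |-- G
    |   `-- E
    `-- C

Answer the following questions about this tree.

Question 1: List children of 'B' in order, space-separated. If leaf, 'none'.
Node B's children (from adjacency): D, G, E

Answer: D G E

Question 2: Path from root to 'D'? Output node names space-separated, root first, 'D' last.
Walk down from root: F -> A -> B -> D

Answer: F A B D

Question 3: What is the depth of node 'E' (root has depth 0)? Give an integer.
Path from root to E: F -> A -> B -> E
Depth = number of edges = 3

Answer: 3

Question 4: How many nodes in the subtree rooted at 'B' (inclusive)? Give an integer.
Subtree rooted at B contains: B, D, E, G
Count = 4

Answer: 4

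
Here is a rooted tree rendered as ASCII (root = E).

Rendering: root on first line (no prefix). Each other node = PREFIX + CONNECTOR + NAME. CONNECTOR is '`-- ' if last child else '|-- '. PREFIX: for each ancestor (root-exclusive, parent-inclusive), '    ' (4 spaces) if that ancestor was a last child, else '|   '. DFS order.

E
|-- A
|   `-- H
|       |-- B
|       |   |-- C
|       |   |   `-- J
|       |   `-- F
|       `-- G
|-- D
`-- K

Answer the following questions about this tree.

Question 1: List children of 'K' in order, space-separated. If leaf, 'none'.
Node K's children (from adjacency): (leaf)

Answer: none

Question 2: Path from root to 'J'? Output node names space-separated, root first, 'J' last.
Answer: E A H B C J

Derivation:
Walk down from root: E -> A -> H -> B -> C -> J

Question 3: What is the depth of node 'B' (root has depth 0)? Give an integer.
Answer: 3

Derivation:
Path from root to B: E -> A -> H -> B
Depth = number of edges = 3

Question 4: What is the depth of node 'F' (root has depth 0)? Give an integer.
Answer: 4

Derivation:
Path from root to F: E -> A -> H -> B -> F
Depth = number of edges = 4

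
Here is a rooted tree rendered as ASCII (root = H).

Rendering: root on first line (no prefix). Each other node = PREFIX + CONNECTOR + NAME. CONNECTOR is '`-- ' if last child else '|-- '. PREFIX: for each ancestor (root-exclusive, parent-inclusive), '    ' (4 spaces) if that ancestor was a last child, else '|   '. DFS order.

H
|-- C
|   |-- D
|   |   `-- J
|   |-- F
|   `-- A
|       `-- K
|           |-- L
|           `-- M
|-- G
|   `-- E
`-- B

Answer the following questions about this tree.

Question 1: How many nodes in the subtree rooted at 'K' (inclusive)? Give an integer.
Subtree rooted at K contains: K, L, M
Count = 3

Answer: 3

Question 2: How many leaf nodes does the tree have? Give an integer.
Leaves (nodes with no children): B, E, F, J, L, M

Answer: 6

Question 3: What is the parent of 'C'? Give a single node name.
Scan adjacency: C appears as child of H

Answer: H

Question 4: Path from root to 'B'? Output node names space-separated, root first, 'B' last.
Walk down from root: H -> B

Answer: H B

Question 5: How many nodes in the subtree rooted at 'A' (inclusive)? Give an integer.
Subtree rooted at A contains: A, K, L, M
Count = 4

Answer: 4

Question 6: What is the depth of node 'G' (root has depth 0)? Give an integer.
Answer: 1

Derivation:
Path from root to G: H -> G
Depth = number of edges = 1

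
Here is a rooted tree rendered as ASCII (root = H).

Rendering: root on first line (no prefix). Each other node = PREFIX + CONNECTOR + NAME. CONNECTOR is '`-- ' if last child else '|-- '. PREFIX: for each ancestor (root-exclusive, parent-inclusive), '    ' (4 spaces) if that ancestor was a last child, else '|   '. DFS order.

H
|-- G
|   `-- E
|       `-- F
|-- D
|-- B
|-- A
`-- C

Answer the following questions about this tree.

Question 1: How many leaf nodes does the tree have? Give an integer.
Leaves (nodes with no children): A, B, C, D, F

Answer: 5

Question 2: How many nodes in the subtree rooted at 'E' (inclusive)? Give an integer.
Answer: 2

Derivation:
Subtree rooted at E contains: E, F
Count = 2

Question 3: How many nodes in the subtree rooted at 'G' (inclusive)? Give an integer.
Subtree rooted at G contains: E, F, G
Count = 3

Answer: 3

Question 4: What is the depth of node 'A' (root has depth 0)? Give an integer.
Answer: 1

Derivation:
Path from root to A: H -> A
Depth = number of edges = 1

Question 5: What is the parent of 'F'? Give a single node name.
Scan adjacency: F appears as child of E

Answer: E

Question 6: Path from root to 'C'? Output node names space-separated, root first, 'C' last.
Answer: H C

Derivation:
Walk down from root: H -> C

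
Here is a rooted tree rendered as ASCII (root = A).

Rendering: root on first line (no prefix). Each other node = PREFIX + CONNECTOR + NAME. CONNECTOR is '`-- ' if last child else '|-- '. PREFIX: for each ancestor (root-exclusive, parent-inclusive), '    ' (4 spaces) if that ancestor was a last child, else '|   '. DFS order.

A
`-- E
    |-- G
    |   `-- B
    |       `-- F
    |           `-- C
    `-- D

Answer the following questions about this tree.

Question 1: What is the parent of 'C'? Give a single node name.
Scan adjacency: C appears as child of F

Answer: F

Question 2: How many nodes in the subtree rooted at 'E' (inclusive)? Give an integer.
Answer: 6

Derivation:
Subtree rooted at E contains: B, C, D, E, F, G
Count = 6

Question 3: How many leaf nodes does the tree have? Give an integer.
Answer: 2

Derivation:
Leaves (nodes with no children): C, D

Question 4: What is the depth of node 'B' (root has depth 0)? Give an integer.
Answer: 3

Derivation:
Path from root to B: A -> E -> G -> B
Depth = number of edges = 3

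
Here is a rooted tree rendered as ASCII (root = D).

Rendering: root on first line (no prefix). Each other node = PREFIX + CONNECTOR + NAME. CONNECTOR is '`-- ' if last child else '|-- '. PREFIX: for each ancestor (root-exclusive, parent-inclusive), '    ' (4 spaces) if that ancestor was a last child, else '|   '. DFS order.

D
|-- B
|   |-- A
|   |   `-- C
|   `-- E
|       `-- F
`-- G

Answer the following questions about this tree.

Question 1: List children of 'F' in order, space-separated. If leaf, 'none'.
Answer: none

Derivation:
Node F's children (from adjacency): (leaf)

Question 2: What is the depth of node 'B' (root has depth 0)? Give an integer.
Answer: 1

Derivation:
Path from root to B: D -> B
Depth = number of edges = 1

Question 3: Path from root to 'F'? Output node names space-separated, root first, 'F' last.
Answer: D B E F

Derivation:
Walk down from root: D -> B -> E -> F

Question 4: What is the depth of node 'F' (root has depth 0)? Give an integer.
Answer: 3

Derivation:
Path from root to F: D -> B -> E -> F
Depth = number of edges = 3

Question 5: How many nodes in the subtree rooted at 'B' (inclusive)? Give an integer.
Answer: 5

Derivation:
Subtree rooted at B contains: A, B, C, E, F
Count = 5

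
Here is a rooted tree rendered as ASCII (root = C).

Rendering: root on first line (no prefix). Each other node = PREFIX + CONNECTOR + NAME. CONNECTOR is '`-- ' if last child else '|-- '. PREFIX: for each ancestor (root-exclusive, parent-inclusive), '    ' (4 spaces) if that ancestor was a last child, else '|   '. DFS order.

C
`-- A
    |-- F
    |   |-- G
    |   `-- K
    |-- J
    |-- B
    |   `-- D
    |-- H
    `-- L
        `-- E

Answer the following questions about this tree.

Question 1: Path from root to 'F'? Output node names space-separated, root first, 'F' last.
Answer: C A F

Derivation:
Walk down from root: C -> A -> F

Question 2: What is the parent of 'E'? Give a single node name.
Answer: L

Derivation:
Scan adjacency: E appears as child of L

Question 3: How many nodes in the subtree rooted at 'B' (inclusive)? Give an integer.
Answer: 2

Derivation:
Subtree rooted at B contains: B, D
Count = 2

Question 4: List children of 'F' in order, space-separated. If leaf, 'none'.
Node F's children (from adjacency): G, K

Answer: G K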